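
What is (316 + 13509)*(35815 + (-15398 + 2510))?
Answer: 316965775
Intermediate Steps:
(316 + 13509)*(35815 + (-15398 + 2510)) = 13825*(35815 - 12888) = 13825*22927 = 316965775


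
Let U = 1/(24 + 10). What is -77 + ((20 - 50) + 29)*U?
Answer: -2619/34 ≈ -77.029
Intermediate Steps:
U = 1/34 ≈ 0.029412
-77 + ((20 - 50) + 29)*U = -77 + ((20 - 50) + 29)*(1/34) = -77 + (-30 + 29)*(1/34) = -77 - 1*1/34 = -77 - 1/34 = -2619/34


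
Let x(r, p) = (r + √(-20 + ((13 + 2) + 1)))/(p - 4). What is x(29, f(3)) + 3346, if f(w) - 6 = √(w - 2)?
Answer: 10067/3 + 2*I/3 ≈ 3355.7 + 0.66667*I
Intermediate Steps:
f(w) = 6 + √(-2 + w) (f(w) = 6 + √(w - 2) = 6 + √(-2 + w))
x(r, p) = (r + 2*I)/(-4 + p) (x(r, p) = (r + √(-20 + (15 + 1)))/(-4 + p) = (r + √(-20 + 16))/(-4 + p) = (r + √(-4))/(-4 + p) = (r + 2*I)/(-4 + p))
x(29, f(3)) + 3346 = (29 + 2*I)/(-4 + (6 + √(-2 + 3))) + 3346 = (29 + 2*I)/(-4 + (6 + √1)) + 3346 = (29 + 2*I)/(-4 + (6 + 1)) + 3346 = (29 + 2*I)/(-4 + 7) + 3346 = (29 + 2*I)/3 + 3346 = (29/3 + 2*I/3) + 3346 = 10067/3 + 2*I/3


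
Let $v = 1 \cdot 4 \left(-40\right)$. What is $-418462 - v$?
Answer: $-418302$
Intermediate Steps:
$v = -160$ ($v = 4 \left(-40\right) = -160$)
$-418462 - v = -418462 - -160 = -418462 + 160 = -418302$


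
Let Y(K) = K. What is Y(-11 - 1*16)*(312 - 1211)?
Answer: 24273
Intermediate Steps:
Y(-11 - 1*16)*(312 - 1211) = (-11 - 1*16)*(312 - 1211) = (-11 - 16)*(-899) = -27*(-899) = 24273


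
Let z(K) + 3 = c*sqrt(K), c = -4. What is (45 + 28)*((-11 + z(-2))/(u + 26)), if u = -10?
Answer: -511/8 - 73*I*sqrt(2)/4 ≈ -63.875 - 25.809*I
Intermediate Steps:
z(K) = -3 - 4*sqrt(K)
(45 + 28)*((-11 + z(-2))/(u + 26)) = (45 + 28)*((-11 + (-3 - 4*I*sqrt(2)))/(-10 + 26)) = 73*((-11 + (-3 - 4*I*sqrt(2)))/16) = 73*((-11 + (-3 - 4*I*sqrt(2)))*(1/16)) = 73*((-14 - 4*I*sqrt(2))*(1/16)) = 73*(-7/8 - I*sqrt(2)/4) = -511/8 - 73*I*sqrt(2)/4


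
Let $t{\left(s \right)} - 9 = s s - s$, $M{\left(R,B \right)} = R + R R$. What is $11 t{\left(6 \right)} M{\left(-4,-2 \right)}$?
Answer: $5148$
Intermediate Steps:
$M{\left(R,B \right)} = R + R^{2}$
$t{\left(s \right)} = 9 + s^{2} - s$ ($t{\left(s \right)} = 9 - \left(s - s s\right) = 9 + \left(s^{2} - s\right) = 9 + s^{2} - s$)
$11 t{\left(6 \right)} M{\left(-4,-2 \right)} = 11 \left(9 + 6^{2} - 6\right) \left(- 4 \left(1 - 4\right)\right) = 11 \left(9 + 36 - 6\right) \left(\left(-4\right) \left(-3\right)\right) = 11 \cdot 39 \cdot 12 = 429 \cdot 12 = 5148$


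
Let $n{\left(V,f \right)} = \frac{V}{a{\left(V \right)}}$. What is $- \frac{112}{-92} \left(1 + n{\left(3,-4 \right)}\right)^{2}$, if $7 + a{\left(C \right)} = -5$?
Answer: $\frac{63}{92} \approx 0.68478$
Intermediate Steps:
$a{\left(C \right)} = -12$ ($a{\left(C \right)} = -7 - 5 = -12$)
$n{\left(V,f \right)} = - \frac{V}{12}$ ($n{\left(V,f \right)} = \frac{V}{-12} = V \left(- \frac{1}{12}\right) = - \frac{V}{12}$)
$- \frac{112}{-92} \left(1 + n{\left(3,-4 \right)}\right)^{2} = - \frac{112}{-92} \left(1 - \frac{1}{4}\right)^{2} = \left(-112\right) \left(- \frac{1}{92}\right) \left(1 - \frac{1}{4}\right)^{2} = \frac{28 \left(\frac{3}{4}\right)^{2}}{23} = \frac{28}{23} \cdot \frac{9}{16} = \frac{63}{92}$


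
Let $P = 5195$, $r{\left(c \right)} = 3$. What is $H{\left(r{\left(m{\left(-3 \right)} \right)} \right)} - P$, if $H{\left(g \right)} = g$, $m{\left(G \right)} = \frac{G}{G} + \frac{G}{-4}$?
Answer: $-5192$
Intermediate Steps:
$m{\left(G \right)} = 1 - \frac{G}{4}$ ($m{\left(G \right)} = 1 + G \left(- \frac{1}{4}\right) = 1 - \frac{G}{4}$)
$H{\left(r{\left(m{\left(-3 \right)} \right)} \right)} - P = 3 - 5195 = -5192$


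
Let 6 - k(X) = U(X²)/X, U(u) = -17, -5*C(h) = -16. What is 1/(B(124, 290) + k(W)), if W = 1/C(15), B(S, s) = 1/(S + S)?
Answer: 1240/74901 ≈ 0.016555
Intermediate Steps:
B(S, s) = 1/(2*S)
C(h) = 16/5 (C(h) = -⅕*(-16) = 16/5)
W = 5/16 (W = 1/(16/5) = 5/16 ≈ 0.31250)
k(X) = 6 + 17/X (k(X) = 6 - (-17)/X = 6 + 17/X)
1/(B(124, 290) + k(W)) = 1/((½)/124 + (6 + 17/(5/16))) = 1/((½)*(1/124) + (6 + 17*(16/5))) = 1/(1/248 + (6 + 272/5)) = 1/(1/248 + 302/5) = 1/(74901/1240) = 1240/74901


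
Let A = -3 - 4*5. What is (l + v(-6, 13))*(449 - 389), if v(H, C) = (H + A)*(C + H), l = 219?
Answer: 960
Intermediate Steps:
A = -23 (A = -3 - 20 = -23)
v(H, C) = (-23 + H)*(C + H) (v(H, C) = (H - 23)*(C + H) = (-23 + H)*(C + H))
(l + v(-6, 13))*(449 - 389) = (219 + ((-6)² - 23*13 - 23*(-6) + 13*(-6)))*(449 - 389) = (219 + (36 - 299 + 138 - 78))*60 = (219 - 203)*60 = 16*60 = 960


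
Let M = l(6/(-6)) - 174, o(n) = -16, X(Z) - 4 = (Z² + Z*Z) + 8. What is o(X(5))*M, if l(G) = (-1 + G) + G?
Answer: 2832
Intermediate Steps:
l(G) = -1 + 2*G
X(Z) = 12 + 2*Z² (X(Z) = 4 + ((Z² + Z*Z) + 8) = 4 + ((Z² + Z²) + 8) = 4 + (2*Z² + 8) = 4 + (8 + 2*Z²) = 12 + 2*Z²)
M = -177 (M = (-1 + 2*(6/(-6))) - 174 = (-1 + 2*(6*(-⅙))) - 174 = (-1 + 2*(-1)) - 174 = (-1 - 2) - 174 = -3 - 174 = -177)
o(X(5))*M = -16*(-177) = 2832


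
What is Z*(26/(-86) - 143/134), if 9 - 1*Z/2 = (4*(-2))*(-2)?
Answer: 55237/2881 ≈ 19.173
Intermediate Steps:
Z = -14 (Z = 18 - 2*4*(-2)*(-2) = 18 - (-16)*(-2) = 18 - 2*16 = 18 - 32 = -14)
Z*(26/(-86) - 143/134) = -14*(26/(-86) - 143/134) = -14*(26*(-1/86) - 143*1/134) = -14*(-13/43 - 143/134) = -14*(-7891/5762) = 55237/2881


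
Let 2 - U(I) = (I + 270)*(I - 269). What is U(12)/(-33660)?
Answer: -18119/8415 ≈ -2.1532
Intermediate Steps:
U(I) = 2 - (-269 + I)*(270 + I) (U(I) = 2 - (I + 270)*(I - 269) = 2 - (270 + I)*(-269 + I) = 2 - (-269 + I)*(270 + I))
U(12)/(-33660) = (72632 - 1*12 - 1*12²)/(-33660) = (72632 - 12 - 1*144)*(-1/33660) = (72632 - 12 - 144)*(-1/33660) = 72476*(-1/33660) = -18119/8415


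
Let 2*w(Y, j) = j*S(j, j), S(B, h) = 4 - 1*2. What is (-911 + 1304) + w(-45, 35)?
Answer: 428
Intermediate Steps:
S(B, h) = 2 (S(B, h) = 4 - 2 = 2)
w(Y, j) = j (w(Y, j) = (j*2)/2 = (2*j)/2 = j)
(-911 + 1304) + w(-45, 35) = (-911 + 1304) + 35 = 393 + 35 = 428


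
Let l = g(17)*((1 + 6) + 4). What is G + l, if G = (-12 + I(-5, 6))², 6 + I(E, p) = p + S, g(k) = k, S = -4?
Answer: 443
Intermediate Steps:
I(E, p) = -10 + p (I(E, p) = -6 + (p - 4) = -6 + (-4 + p) = -10 + p)
G = 256 (G = (-12 + (-10 + 6))² = (-12 - 4)² = (-16)² = 256)
l = 187 (l = 17*((1 + 6) + 4) = 17*(7 + 4) = 17*11 = 187)
G + l = 256 + 187 = 443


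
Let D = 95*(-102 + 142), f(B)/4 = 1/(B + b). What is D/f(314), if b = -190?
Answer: 117800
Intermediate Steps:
f(B) = 4/(-190 + B) (f(B) = 4/(B - 190) = 4/(-190 + B))
D = 3800 (D = 95*40 = 3800)
D/f(314) = 3800/((4/(-190 + 314))) = 3800/((4/124)) = 3800/((4*(1/124))) = 3800/(1/31) = 3800*31 = 117800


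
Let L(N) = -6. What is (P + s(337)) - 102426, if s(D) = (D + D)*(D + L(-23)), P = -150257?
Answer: -29589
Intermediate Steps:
s(D) = 2*D*(-6 + D) (s(D) = (D + D)*(D - 6) = (2*D)*(-6 + D) = 2*D*(-6 + D))
(P + s(337)) - 102426 = (-150257 + 2*337*(-6 + 337)) - 102426 = (-150257 + 2*337*331) - 102426 = (-150257 + 223094) - 102426 = 72837 - 102426 = -29589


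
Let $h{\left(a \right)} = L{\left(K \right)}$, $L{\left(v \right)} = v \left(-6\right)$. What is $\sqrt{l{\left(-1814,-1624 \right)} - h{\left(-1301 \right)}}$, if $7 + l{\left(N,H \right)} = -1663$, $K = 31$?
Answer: $2 i \sqrt{371} \approx 38.523 i$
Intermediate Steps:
$L{\left(v \right)} = - 6 v$
$h{\left(a \right)} = -186$ ($h{\left(a \right)} = \left(-6\right) 31 = -186$)
$l{\left(N,H \right)} = -1670$ ($l{\left(N,H \right)} = -7 - 1663 = -1670$)
$\sqrt{l{\left(-1814,-1624 \right)} - h{\left(-1301 \right)}} = \sqrt{-1670 - -186} = \sqrt{-1670 + 186} = \sqrt{-1484} = 2 i \sqrt{371}$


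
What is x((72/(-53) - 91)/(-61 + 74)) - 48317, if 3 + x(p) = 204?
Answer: -48116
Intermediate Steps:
x(p) = 201 (x(p) = -3 + 204 = 201)
x((72/(-53) - 91)/(-61 + 74)) - 48317 = 201 - 48317 = -48116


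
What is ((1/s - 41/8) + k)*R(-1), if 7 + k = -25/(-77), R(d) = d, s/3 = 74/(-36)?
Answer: 272649/22792 ≈ 11.962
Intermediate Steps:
s = -37/6 (s = 3*(74/(-36)) = 3*(74*(-1/36)) = 3*(-37/18) = -37/6 ≈ -6.1667)
k = -514/77 (k = -7 - 25/(-77) = -7 - 25*(-1/77) = -7 + 25/77 = -514/77 ≈ -6.6753)
((1/s - 41/8) + k)*R(-1) = ((1/(-37/6) - 41/8) - 514/77)*(-1) = ((1*(-6/37) - 41*⅛) - 514/77)*(-1) = ((-6/37 - 41/8) - 514/77)*(-1) = (-1565/296 - 514/77)*(-1) = -272649/22792*(-1) = 272649/22792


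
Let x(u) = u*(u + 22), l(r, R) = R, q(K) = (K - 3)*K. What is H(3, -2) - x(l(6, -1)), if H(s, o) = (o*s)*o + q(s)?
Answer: 33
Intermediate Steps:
q(K) = K*(-3 + K) (q(K) = (-3 + K)*K = K*(-3 + K))
H(s, o) = s*o² + s*(-3 + s) (H(s, o) = (o*s)*o + s*(-3 + s) = s*o² + s*(-3 + s))
x(u) = u*(22 + u)
H(3, -2) - x(l(6, -1)) = 3*(-3 + 3 + (-2)²) - (-1)*(22 - 1) = 3*(-3 + 3 + 4) - (-1)*21 = 3*4 - 1*(-21) = 12 + 21 = 33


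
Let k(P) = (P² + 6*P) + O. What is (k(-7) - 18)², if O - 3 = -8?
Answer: 256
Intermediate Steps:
O = -5 (O = 3 - 8 = -5)
k(P) = -5 + P² + 6*P (k(P) = (P² + 6*P) - 5 = -5 + P² + 6*P)
(k(-7) - 18)² = ((-5 + (-7)² + 6*(-7)) - 18)² = ((-5 + 49 - 42) - 18)² = (2 - 18)² = (-16)² = 256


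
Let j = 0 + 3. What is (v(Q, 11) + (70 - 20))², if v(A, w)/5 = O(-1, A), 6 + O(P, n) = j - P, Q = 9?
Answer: 1600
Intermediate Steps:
j = 3
O(P, n) = -3 - P (O(P, n) = -6 + (3 - P) = -3 - P)
v(A, w) = -10 (v(A, w) = 5*(-3 - 1*(-1)) = 5*(-3 + 1) = 5*(-2) = -10)
(v(Q, 11) + (70 - 20))² = (-10 + (70 - 20))² = (-10 + 50)² = 40² = 1600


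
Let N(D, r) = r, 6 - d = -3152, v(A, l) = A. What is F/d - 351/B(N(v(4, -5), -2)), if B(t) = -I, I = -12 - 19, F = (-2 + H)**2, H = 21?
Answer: -1097267/97898 ≈ -11.208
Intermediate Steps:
d = 3158 (d = 6 - 1*(-3152) = 6 + 3152 = 3158)
F = 361 (F = (-2 + 21)**2 = 19**2 = 361)
I = -31
B(t) = 31 (B(t) = -1*(-31) = 31)
F/d - 351/B(N(v(4, -5), -2)) = 361/3158 - 351/31 = -1097267/97898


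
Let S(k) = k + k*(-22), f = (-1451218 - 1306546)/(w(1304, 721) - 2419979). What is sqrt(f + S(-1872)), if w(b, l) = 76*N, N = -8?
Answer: 2*sqrt(340747299246071)/186199 ≈ 198.28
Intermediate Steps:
w(b, l) = -608 (w(b, l) = 76*(-8) = -608)
f = 2757764/2420587 (f = (-1451218 - 1306546)/(-608 - 2419979) = -2757764/(-2420587) = -2757764*(-1/2420587) = 2757764/2420587 ≈ 1.1393)
S(k) = -21*k (S(k) = k - 22*k = -21*k)
sqrt(f + S(-1872)) = sqrt(2757764/2420587 - 21*(-1872)) = sqrt(2757764/2420587 + 39312) = sqrt(95160873908/2420587) = 2*sqrt(340747299246071)/186199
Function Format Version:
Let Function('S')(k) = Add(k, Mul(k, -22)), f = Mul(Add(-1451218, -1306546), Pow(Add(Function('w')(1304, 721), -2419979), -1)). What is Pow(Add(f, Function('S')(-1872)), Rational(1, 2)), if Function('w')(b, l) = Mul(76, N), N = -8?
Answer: Mul(Rational(2, 186199), Pow(340747299246071, Rational(1, 2))) ≈ 198.28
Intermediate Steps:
Function('w')(b, l) = -608 (Function('w')(b, l) = Mul(76, -8) = -608)
f = Rational(2757764, 2420587) (f = Mul(Add(-1451218, -1306546), Pow(Add(-608, -2419979), -1)) = Mul(-2757764, Pow(-2420587, -1)) = Mul(-2757764, Rational(-1, 2420587)) = Rational(2757764, 2420587) ≈ 1.1393)
Function('S')(k) = Mul(-21, k) (Function('S')(k) = Add(k, Mul(-22, k)) = Mul(-21, k))
Pow(Add(f, Function('S')(-1872)), Rational(1, 2)) = Pow(Add(Rational(2757764, 2420587), Mul(-21, -1872)), Rational(1, 2)) = Pow(Add(Rational(2757764, 2420587), 39312), Rational(1, 2)) = Pow(Rational(95160873908, 2420587), Rational(1, 2)) = Mul(Rational(2, 186199), Pow(340747299246071, Rational(1, 2)))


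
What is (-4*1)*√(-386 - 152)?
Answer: -4*I*√538 ≈ -92.779*I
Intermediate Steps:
(-4*1)*√(-386 - 152) = -4*I*√538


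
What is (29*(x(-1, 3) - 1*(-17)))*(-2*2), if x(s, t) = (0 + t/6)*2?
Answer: -2088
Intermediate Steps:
x(s, t) = t/3 (x(s, t) = (0 + t*(1/6))*2 = (0 + t/6)*2 = (t/6)*2 = t/3)
(29*(x(-1, 3) - 1*(-17)))*(-2*2) = (29*((1/3)*3 - 1*(-17)))*(-2*2) = (29*(1 + 17))*(-4) = (29*18)*(-4) = 522*(-4) = -2088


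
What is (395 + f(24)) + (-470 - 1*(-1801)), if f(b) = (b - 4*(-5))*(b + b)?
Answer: 3838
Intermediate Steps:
f(b) = 2*b*(20 + b) (f(b) = (b + 20)*(2*b) = (20 + b)*(2*b) = 2*b*(20 + b))
(395 + f(24)) + (-470 - 1*(-1801)) = (395 + 2*24*(20 + 24)) + (-470 - 1*(-1801)) = (395 + 2*24*44) + (-470 + 1801) = (395 + 2112) + 1331 = 2507 + 1331 = 3838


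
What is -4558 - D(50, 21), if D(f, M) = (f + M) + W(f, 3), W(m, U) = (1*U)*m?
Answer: -4779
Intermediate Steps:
W(m, U) = U*m
D(f, M) = M + 4*f (D(f, M) = (f + M) + 3*f = (M + f) + 3*f = M + 4*f)
-4558 - D(50, 21) = -4558 - (21 + 4*50) = -4558 - (21 + 200) = -4558 - 1*221 = -4558 - 221 = -4779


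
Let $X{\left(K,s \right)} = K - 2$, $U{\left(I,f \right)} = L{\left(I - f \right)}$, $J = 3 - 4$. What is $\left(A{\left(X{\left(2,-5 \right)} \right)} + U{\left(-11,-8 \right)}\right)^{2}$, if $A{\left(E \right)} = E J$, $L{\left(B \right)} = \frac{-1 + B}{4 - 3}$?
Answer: $16$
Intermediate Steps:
$L{\left(B \right)} = -1 + B$ ($L{\left(B \right)} = \frac{-1 + B}{1} = \left(-1 + B\right) 1 = -1 + B$)
$J = -1$ ($J = 3 - 4 = -1$)
$U{\left(I,f \right)} = -1 + I - f$ ($U{\left(I,f \right)} = -1 + \left(I - f\right) = -1 + I - f$)
$X{\left(K,s \right)} = -2 + K$
$A{\left(E \right)} = - E$ ($A{\left(E \right)} = E \left(-1\right) = - E$)
$\left(A{\left(X{\left(2,-5 \right)} \right)} + U{\left(-11,-8 \right)}\right)^{2} = \left(- (-2 + 2) - 4\right)^{2} = \left(\left(-1\right) 0 - 4\right)^{2} = \left(0 - 4\right)^{2} = \left(-4\right)^{2} = 16$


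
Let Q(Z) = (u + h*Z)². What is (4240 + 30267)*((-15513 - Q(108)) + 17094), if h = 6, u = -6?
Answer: -14167987581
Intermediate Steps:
Q(Z) = (-6 + 6*Z)²
(4240 + 30267)*((-15513 - Q(108)) + 17094) = (4240 + 30267)*((-15513 - 36*(-1 + 108)²) + 17094) = 34507*((-15513 - 36*107²) + 17094) = 34507*((-15513 - 36*11449) + 17094) = 34507*((-15513 - 1*412164) + 17094) = 34507*((-15513 - 412164) + 17094) = 34507*(-427677 + 17094) = 34507*(-410583) = -14167987581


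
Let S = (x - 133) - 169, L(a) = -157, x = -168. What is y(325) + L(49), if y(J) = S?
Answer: -627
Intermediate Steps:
S = -470 (S = (-168 - 133) - 169 = -301 - 169 = -470)
y(J) = -470
y(325) + L(49) = -470 - 157 = -627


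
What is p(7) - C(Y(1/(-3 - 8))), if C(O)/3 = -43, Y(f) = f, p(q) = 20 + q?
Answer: 156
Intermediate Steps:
C(O) = -129 (C(O) = 3*(-43) = -129)
p(7) - C(Y(1/(-3 - 8))) = (20 + 7) - 1*(-129) = 27 + 129 = 156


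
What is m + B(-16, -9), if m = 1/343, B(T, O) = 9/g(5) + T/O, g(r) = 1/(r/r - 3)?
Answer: -50069/3087 ≈ -16.219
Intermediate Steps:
g(r) = -1/2 (g(r) = 1/(1 - 3) = 1/(-2) = -1/2)
B(T, O) = -18 + T/O (B(T, O) = 9/(-1/2) + T/O = 9*(-2) + T/O = -18 + T/O)
m = 1/343 ≈ 0.0029155
m + B(-16, -9) = 1/343 + (-18 - 16/(-9)) = 1/343 + (-18 - 16*(-1/9)) = 1/343 + (-18 + 16/9) = 1/343 - 146/9 = -50069/3087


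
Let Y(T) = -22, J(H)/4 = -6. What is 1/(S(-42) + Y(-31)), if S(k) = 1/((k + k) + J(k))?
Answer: -108/2377 ≈ -0.045435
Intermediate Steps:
J(H) = -24 (J(H) = 4*(-6) = -24)
S(k) = 1/(-24 + 2*k) (S(k) = 1/((k + k) - 24) = 1/(2*k - 24) = 1/(-24 + 2*k))
1/(S(-42) + Y(-31)) = 1/(1/(2*(-12 - 42)) - 22) = 1/((½)/(-54) - 22) = 1/((½)*(-1/54) - 22) = 1/(-1/108 - 22) = 1/(-2377/108) = -108/2377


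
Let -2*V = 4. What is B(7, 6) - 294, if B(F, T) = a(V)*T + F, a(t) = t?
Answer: -299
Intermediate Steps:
V = -2 (V = -½*4 = -2)
B(F, T) = F - 2*T (B(F, T) = -2*T + F = F - 2*T)
B(7, 6) - 294 = (7 - 2*6) - 294 = (7 - 12) - 294 = -5 - 294 = -299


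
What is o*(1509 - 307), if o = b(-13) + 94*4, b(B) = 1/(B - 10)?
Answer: 10393694/23 ≈ 4.5190e+5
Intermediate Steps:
b(B) = 1/(-10 + B)
o = 8647/23 (o = 1/(-10 - 13) + 94*4 = 1/(-23) + 376 = -1/23 + 376 = 8647/23 ≈ 375.96)
o*(1509 - 307) = 8647*(1509 - 307)/23 = (8647/23)*1202 = 10393694/23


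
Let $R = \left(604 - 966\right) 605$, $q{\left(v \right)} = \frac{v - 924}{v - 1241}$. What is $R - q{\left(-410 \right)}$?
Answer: $- \frac{361586844}{1651} \approx -2.1901 \cdot 10^{5}$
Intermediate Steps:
$q{\left(v \right)} = \frac{-924 + v}{-1241 + v}$
$R = -219010$ ($R = \left(-362\right) 605 = -219010$)
$R - q{\left(-410 \right)} = -219010 - \frac{-924 - 410}{-1241 - 410} = -219010 - \frac{1}{-1651} \left(-1334\right) = -219010 - \left(- \frac{1}{1651}\right) \left(-1334\right) = -219010 - \frac{1334}{1651} = - \frac{361586844}{1651}$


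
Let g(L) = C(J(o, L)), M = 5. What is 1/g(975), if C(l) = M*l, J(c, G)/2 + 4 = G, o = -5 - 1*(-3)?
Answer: 1/9710 ≈ 0.00010299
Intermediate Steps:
o = -2 (o = -5 + 3 = -2)
J(c, G) = -8 + 2*G
C(l) = 5*l
g(L) = -40 + 10*L (g(L) = 5*(-8 + 2*L) = -40 + 10*L)
1/g(975) = 1/(-40 + 10*975) = 1/(-40 + 9750) = 1/9710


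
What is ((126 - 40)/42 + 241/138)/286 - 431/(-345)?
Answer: 1744049/1381380 ≈ 1.2625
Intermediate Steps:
((126 - 40)/42 + 241/138)/286 - 431/(-345) = (86*(1/42) + 241*(1/138))*(1/286) - 431*(-1/345) = (43/21 + 241/138)*(1/286) + 431/345 = (3665/966)*(1/286) + 431/345 = 3665/276276 + 431/345 = 1744049/1381380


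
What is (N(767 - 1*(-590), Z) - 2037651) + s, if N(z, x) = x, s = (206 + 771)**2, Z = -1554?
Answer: -1084676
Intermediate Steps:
s = 954529 (s = 977**2 = 954529)
(N(767 - 1*(-590), Z) - 2037651) + s = (-1554 - 2037651) + 954529 = -2039205 + 954529 = -1084676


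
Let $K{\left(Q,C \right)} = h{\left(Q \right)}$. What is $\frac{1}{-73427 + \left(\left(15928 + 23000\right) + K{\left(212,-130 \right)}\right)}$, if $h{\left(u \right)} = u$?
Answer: $- \frac{1}{34287} \approx -2.9166 \cdot 10^{-5}$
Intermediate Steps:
$K{\left(Q,C \right)} = Q$
$\frac{1}{-73427 + \left(\left(15928 + 23000\right) + K{\left(212,-130 \right)}\right)} = \frac{1}{-73427 + \left(\left(15928 + 23000\right) + 212\right)} = \frac{1}{-73427 + \left(38928 + 212\right)} = \frac{1}{-73427 + 39140} = \frac{1}{-34287} = - \frac{1}{34287}$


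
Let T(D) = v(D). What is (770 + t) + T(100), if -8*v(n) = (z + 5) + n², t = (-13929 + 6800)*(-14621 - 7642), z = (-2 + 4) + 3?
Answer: 634849783/4 ≈ 1.5871e+8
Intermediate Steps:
z = 5 (z = 2 + 3 = 5)
t = 158712927 (t = -7129*(-22263) = 158712927)
v(n) = -5/4 - n²/8 (v(n) = -((5 + 5) + n²)/8 = -(10 + n²)/8 = -5/4 - n²/8)
T(D) = -5/4 - D²/8
(770 + t) + T(100) = (770 + 158712927) + (-5/4 - ⅛*100²) = 158713697 + (-5/4 - ⅛*10000) = 158713697 + (-5/4 - 1250) = 158713697 - 5005/4 = 634849783/4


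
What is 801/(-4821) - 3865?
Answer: -6211322/1607 ≈ -3865.2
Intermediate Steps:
801/(-4821) - 3865 = 801*(-1/4821) - 3865 = -267/1607 - 3865 = -6211322/1607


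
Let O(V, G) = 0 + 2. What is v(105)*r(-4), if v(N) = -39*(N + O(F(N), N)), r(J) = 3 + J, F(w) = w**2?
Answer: 4173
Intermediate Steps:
O(V, G) = 2
v(N) = -78 - 39*N (v(N) = -39*(N + 2) = -39*(2 + N) = -78 - 39*N)
v(105)*r(-4) = (-78 - 39*105)*(3 - 4) = (-78 - 4095)*(-1) = -4173*(-1) = 4173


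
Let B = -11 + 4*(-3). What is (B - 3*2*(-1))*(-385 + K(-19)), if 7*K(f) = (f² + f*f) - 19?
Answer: 33864/7 ≈ 4837.7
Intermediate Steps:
B = -23 (B = -11 - 12 = -23)
K(f) = -19/7 + 2*f²/7 (K(f) = ((f² + f*f) - 19)/7 = ((f² + f²) - 19)/7 = (2*f² - 19)/7 = (-19 + 2*f²)/7 = -19/7 + 2*f²/7)
(B - 3*2*(-1))*(-385 + K(-19)) = (-23 - 3*2*(-1))*(-385 + (-19/7 + (2/7)*(-19)²)) = (-23 - 6*(-1))*(-385 + (-19/7 + (2/7)*361)) = (-23 + 6)*(-385 + (-19/7 + 722/7)) = -17*(-385 + 703/7) = -17*(-1992/7) = 33864/7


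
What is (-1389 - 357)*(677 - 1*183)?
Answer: -862524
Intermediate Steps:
(-1389 - 357)*(677 - 1*183) = -1746*(677 - 183) = -1746*494 = -862524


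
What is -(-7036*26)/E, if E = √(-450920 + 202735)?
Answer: -182936*I*√5065/35455 ≈ -367.21*I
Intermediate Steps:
E = 7*I*√5065 (E = √(-248185) = 7*I*√5065 ≈ 498.18*I)
-(-7036*26)/E = -(-7036*26)/(7*I*√5065) = -(-182936)*(-I*√5065/35455) = -182936*I*√5065/35455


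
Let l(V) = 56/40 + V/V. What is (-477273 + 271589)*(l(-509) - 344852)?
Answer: 354650225632/5 ≈ 7.0930e+10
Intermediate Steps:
l(V) = 12/5 (l(V) = 56*(1/40) + 1 = 7/5 + 1 = 12/5)
(-477273 + 271589)*(l(-509) - 344852) = (-477273 + 271589)*(12/5 - 344852) = -205684*(-1724248/5) = 354650225632/5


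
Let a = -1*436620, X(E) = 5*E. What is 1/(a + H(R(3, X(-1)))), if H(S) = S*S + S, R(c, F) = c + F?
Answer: -1/436618 ≈ -2.2903e-6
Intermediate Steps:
R(c, F) = F + c
H(S) = S + S² (H(S) = S² + S = S + S²)
a = -436620
1/(a + H(R(3, X(-1)))) = 1/(-436620 + (5*(-1) + 3)*(1 + (5*(-1) + 3))) = 1/(-436620 + (-5 + 3)*(1 + (-5 + 3))) = 1/(-436620 - 2*(1 - 2)) = 1/(-436620 - 2*(-1)) = 1/(-436620 + 2) = 1/(-436618) = -1/436618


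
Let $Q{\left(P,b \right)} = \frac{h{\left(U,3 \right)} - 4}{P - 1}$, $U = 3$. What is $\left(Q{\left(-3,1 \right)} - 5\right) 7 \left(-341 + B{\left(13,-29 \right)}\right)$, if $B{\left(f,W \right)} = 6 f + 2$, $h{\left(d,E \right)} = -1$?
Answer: $\frac{27405}{4} \approx 6851.3$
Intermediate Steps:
$Q{\left(P,b \right)} = - \frac{5}{-1 + P}$ ($Q{\left(P,b \right)} = \frac{-1 - 4}{P - 1} = - \frac{5}{-1 + P}$)
$B{\left(f,W \right)} = 2 + 6 f$
$\left(Q{\left(-3,1 \right)} - 5\right) 7 \left(-341 + B{\left(13,-29 \right)}\right) = \left(- \frac{5}{-1 - 3} - 5\right) 7 \left(-341 + \left(2 + 6 \cdot 13\right)\right) = \left(- \frac{5}{-4} - 5\right) 7 \left(-341 + \left(2 + 78\right)\right) = \left(\left(-5\right) \left(- \frac{1}{4}\right) - 5\right) 7 \left(-341 + 80\right) = \left(\frac{5}{4} - 5\right) 7 \left(-261\right) = \left(- \frac{15}{4}\right) 7 \left(-261\right) = \left(- \frac{105}{4}\right) \left(-261\right) = \frac{27405}{4}$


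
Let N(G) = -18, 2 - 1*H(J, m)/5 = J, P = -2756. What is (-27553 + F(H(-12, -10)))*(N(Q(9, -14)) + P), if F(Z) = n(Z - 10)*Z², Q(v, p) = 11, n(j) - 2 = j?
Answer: -766309178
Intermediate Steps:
H(J, m) = 10 - 5*J
n(j) = 2 + j
F(Z) = Z²*(-8 + Z) (F(Z) = (2 + (Z - 10))*Z² = (2 + (-10 + Z))*Z² = (-8 + Z)*Z² = Z²*(-8 + Z))
(-27553 + F(H(-12, -10)))*(N(Q(9, -14)) + P) = (-27553 + (10 - 5*(-12))²*(-8 + (10 - 5*(-12))))*(-18 - 2756) = (-27553 + (10 + 60)²*(-8 + (10 + 60)))*(-2774) = (-27553 + 70²*(-8 + 70))*(-2774) = (-27553 + 4900*62)*(-2774) = (-27553 + 303800)*(-2774) = 276247*(-2774) = -766309178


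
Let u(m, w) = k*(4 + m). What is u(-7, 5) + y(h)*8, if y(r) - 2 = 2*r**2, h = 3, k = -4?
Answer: 172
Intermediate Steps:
y(r) = 2 + 2*r**2
u(m, w) = -16 - 4*m (u(m, w) = -4*(4 + m) = -16 - 4*m)
u(-7, 5) + y(h)*8 = (-16 - 4*(-7)) + (2 + 2*3**2)*8 = (-16 + 28) + (2 + 2*9)*8 = 12 + (2 + 18)*8 = 12 + 20*8 = 12 + 160 = 172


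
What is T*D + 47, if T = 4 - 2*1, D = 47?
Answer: 141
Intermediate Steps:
T = 2 (T = 4 - 2 = 2)
T*D + 47 = 2*47 + 47 = 94 + 47 = 141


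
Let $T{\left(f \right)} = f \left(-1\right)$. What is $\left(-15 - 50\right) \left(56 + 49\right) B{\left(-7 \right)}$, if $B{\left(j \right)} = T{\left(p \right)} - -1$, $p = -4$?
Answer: $-34125$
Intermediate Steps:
$T{\left(f \right)} = - f$
$B{\left(j \right)} = 5$ ($B{\left(j \right)} = \left(-1\right) \left(-4\right) - -1 = 4 + 1 = 5$)
$\left(-15 - 50\right) \left(56 + 49\right) B{\left(-7 \right)} = \left(-15 - 50\right) \left(56 + 49\right) 5 = \left(-65\right) 105 \cdot 5 = \left(-6825\right) 5 = -34125$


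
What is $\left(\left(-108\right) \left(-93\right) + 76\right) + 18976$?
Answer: $29096$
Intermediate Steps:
$\left(\left(-108\right) \left(-93\right) + 76\right) + 18976 = \left(10044 + 76\right) + 18976 = 10120 + 18976 = 29096$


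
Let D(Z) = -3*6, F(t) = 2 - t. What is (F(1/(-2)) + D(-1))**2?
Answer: 961/4 ≈ 240.25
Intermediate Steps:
D(Z) = -18
(F(1/(-2)) + D(-1))**2 = ((2 - 1/(-2)) - 18)**2 = ((2 - 1*(-1/2)) - 18)**2 = ((2 + 1/2) - 18)**2 = (5/2 - 18)**2 = (-31/2)**2 = 961/4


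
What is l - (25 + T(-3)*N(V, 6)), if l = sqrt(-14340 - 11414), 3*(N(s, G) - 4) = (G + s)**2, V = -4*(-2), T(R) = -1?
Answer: 133/3 + I*sqrt(25754) ≈ 44.333 + 160.48*I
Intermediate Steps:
V = 8
N(s, G) = 4 + (G + s)**2/3
l = I*sqrt(25754) (l = sqrt(-25754) = I*sqrt(25754) ≈ 160.48*I)
l - (25 + T(-3)*N(V, 6)) = I*sqrt(25754) - (25 - (4 + (6 + 8)**2/3)) = I*sqrt(25754) - (25 - (4 + (1/3)*14**2)) = I*sqrt(25754) - (25 - (4 + (1/3)*196)) = I*sqrt(25754) - (25 - (4 + 196/3)) = I*sqrt(25754) - (25 - 1*208/3) = I*sqrt(25754) - (25 - 208/3) = I*sqrt(25754) - 1*(-133/3) = I*sqrt(25754) + 133/3 = 133/3 + I*sqrt(25754)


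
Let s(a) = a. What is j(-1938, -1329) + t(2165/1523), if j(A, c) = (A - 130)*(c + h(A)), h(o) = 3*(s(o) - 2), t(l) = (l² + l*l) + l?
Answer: 34292235585573/2319529 ≈ 1.4784e+7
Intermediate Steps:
t(l) = l + 2*l² (t(l) = (l² + l²) + l = 2*l² + l = l + 2*l²)
h(o) = -6 + 3*o (h(o) = 3*(o - 2) = 3*(-2 + o) = -6 + 3*o)
j(A, c) = (-130 + A)*(-6 + c + 3*A) (j(A, c) = (A - 130)*(c + (-6 + 3*A)) = (-130 + A)*(-6 + c + 3*A))
j(-1938, -1329) + t(2165/1523) = (780 - 396*(-1938) - 130*(-1329) + 3*(-1938)² - 1938*(-1329)) + (2165/1523)*(1 + 2*(2165/1523)) = (780 + 767448 + 172770 + 3*3755844 + 2575602) + (2165*(1/1523))*(1 + 2*(2165*(1/1523))) = (780 + 767448 + 172770 + 11267532 + 2575602) + 2165*(1 + 2*(2165/1523))/1523 = 14784132 + 2165*(1 + 4330/1523)/1523 = 14784132 + (2165/1523)*(5853/1523) = 14784132 + 12671745/2319529 = 34292235585573/2319529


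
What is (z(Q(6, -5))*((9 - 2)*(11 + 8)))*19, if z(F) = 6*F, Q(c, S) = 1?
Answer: 15162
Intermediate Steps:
(z(Q(6, -5))*((9 - 2)*(11 + 8)))*19 = ((6*1)*((9 - 2)*(11 + 8)))*19 = (6*(7*19))*19 = (6*133)*19 = 798*19 = 15162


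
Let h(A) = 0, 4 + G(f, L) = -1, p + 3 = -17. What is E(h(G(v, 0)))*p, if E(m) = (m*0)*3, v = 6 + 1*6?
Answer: 0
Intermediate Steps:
p = -20 (p = -3 - 17 = -20)
v = 12 (v = 6 + 6 = 12)
G(f, L) = -5 (G(f, L) = -4 - 1 = -5)
E(m) = 0 (E(m) = 0*3 = 0)
E(h(G(v, 0)))*p = 0*(-20) = 0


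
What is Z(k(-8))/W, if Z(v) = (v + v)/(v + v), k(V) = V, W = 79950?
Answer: 1/79950 ≈ 1.2508e-5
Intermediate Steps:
Z(v) = 1 (Z(v) = (2*v)/((2*v)) = (2*v)*(1/(2*v)) = 1)
Z(k(-8))/W = 1/79950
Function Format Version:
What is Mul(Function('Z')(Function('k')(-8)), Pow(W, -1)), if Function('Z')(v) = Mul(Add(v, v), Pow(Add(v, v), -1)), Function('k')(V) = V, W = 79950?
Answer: Rational(1, 79950) ≈ 1.2508e-5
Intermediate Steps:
Function('Z')(v) = 1 (Function('Z')(v) = Mul(Mul(2, v), Pow(Mul(2, v), -1)) = Mul(Mul(2, v), Mul(Rational(1, 2), Pow(v, -1))) = 1)
Mul(Function('Z')(Function('k')(-8)), Pow(W, -1)) = Mul(1, Pow(79950, -1)) = Mul(1, Rational(1, 79950)) = Rational(1, 79950)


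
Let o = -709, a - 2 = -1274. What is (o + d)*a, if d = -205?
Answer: 1162608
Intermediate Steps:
a = -1272 (a = 2 - 1274 = -1272)
(o + d)*a = (-709 - 205)*(-1272) = -914*(-1272) = 1162608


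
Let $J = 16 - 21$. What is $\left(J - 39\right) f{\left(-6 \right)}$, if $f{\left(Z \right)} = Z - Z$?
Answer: $0$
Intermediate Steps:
$J = -5$ ($J = 16 - 21 = -5$)
$f{\left(Z \right)} = 0$
$\left(J - 39\right) f{\left(-6 \right)} = \left(-5 - 39\right) 0 = \left(-44\right) 0 = 0$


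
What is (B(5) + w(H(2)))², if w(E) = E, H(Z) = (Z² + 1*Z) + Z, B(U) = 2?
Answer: 100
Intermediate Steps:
H(Z) = Z² + 2*Z (H(Z) = (Z² + Z) + Z = (Z + Z²) + Z = Z² + 2*Z)
(B(5) + w(H(2)))² = (2 + 2*(2 + 2))² = (2 + 2*4)² = (2 + 8)² = 10² = 100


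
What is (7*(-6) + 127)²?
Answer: 7225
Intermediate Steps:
(7*(-6) + 127)² = (-42 + 127)² = 85² = 7225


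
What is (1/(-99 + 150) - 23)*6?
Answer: -2344/17 ≈ -137.88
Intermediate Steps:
(1/(-99 + 150) - 23)*6 = (1/51 - 23)*6 = -1172/51*6 = -2344/17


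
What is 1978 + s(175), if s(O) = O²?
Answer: 32603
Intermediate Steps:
1978 + s(175) = 1978 + 175² = 1978 + 30625 = 32603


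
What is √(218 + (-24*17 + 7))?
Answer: I*√183 ≈ 13.528*I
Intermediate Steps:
√(218 + (-24*17 + 7)) = √(218 + (-408 + 7)) = √(218 - 401) = √(-183) = I*√183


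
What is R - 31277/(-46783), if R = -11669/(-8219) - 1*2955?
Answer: -1135422528045/384509477 ≈ -2952.9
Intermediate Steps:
R = -24275476/8219 (R = -11669*(-1/8219) - 2955 = 11669/8219 - 2955 = -24275476/8219 ≈ -2953.6)
R - 31277/(-46783) = -24275476/8219 - 31277/(-46783) = -24275476/8219 - 31277*(-1/46783) = -24275476/8219 + 31277/46783 = -1135422528045/384509477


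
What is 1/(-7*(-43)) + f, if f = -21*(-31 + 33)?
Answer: -12641/301 ≈ -41.997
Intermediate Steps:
f = -42 (f = -21*2 = -42)
1/(-7*(-43)) + f = 1/(-7*(-43)) - 42 = 1/301 - 42 = -12641/301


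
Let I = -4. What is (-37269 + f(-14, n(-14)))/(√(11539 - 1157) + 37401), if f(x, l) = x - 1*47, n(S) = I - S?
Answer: -1396179330/1398824419 + 37330*√10382/1398824419 ≈ -0.99539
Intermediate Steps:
n(S) = -4 - S
f(x, l) = -47 + x (f(x, l) = x - 47 = -47 + x)
(-37269 + f(-14, n(-14)))/(√(11539 - 1157) + 37401) = (-37269 + (-47 - 14))/(√(11539 - 1157) + 37401) = (-37269 - 61)/(√10382 + 37401) = -37330/(37401 + √10382)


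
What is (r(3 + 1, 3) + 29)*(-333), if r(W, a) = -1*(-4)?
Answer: -10989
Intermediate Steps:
r(W, a) = 4
(r(3 + 1, 3) + 29)*(-333) = (4 + 29)*(-333) = 33*(-333) = -10989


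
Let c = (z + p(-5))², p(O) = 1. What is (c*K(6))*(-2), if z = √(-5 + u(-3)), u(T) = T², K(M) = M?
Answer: -108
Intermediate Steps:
z = 2 (z = √(-5 + (-3)²) = √(-5 + 9) = √4 = 2)
c = 9 (c = (2 + 1)² = 3² = 9)
(c*K(6))*(-2) = (9*6)*(-2) = 54*(-2) = -108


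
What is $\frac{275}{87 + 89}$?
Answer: $\frac{25}{16} \approx 1.5625$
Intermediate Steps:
$\frac{275}{87 + 89} = \frac{275}{176} = 275 \cdot \frac{1}{176} = \frac{25}{16}$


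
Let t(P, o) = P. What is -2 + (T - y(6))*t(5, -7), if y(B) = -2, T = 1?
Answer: 13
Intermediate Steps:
-2 + (T - y(6))*t(5, -7) = -2 + (1 - 1*(-2))*5 = -2 + (1 + 2)*5 = -2 + 3*5 = -2 + 15 = 13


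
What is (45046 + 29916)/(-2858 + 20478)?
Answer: 37481/8810 ≈ 4.2544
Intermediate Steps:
(45046 + 29916)/(-2858 + 20478) = 74962/17620 = 74962*(1/17620) = 37481/8810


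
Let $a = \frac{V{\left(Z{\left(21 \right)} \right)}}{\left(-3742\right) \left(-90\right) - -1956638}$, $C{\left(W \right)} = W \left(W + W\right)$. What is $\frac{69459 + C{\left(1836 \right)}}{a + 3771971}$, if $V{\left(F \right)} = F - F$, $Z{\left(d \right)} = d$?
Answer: $\frac{6811251}{3771971} \approx 1.8058$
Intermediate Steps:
$C{\left(W \right)} = 2 W^{2}$ ($C{\left(W \right)} = W 2 W = 2 W^{2}$)
$V{\left(F \right)} = 0$
$a = 0$ ($a = \frac{0}{\left(-3742\right) \left(-90\right) - -1956638} = \frac{0}{336780 + 1956638} = \frac{0}{2293418} = 0 \cdot \frac{1}{2293418} = 0$)
$\frac{69459 + C{\left(1836 \right)}}{a + 3771971} = \frac{69459 + 2 \cdot 1836^{2}}{0 + 3771971} = \frac{69459 + 2 \cdot 3370896}{3771971} = \left(69459 + 6741792\right) \frac{1}{3771971} = 6811251 \cdot \frac{1}{3771971} = \frac{6811251}{3771971}$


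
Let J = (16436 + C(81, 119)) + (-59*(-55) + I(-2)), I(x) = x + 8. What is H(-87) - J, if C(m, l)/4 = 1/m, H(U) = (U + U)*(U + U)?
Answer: 857705/81 ≈ 10589.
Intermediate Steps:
H(U) = 4*U² (H(U) = (2*U)*(2*U) = 4*U²)
I(x) = 8 + x
C(m, l) = 4/m
J = 1594651/81 (J = (16436 + 4/81) + (-59*(-55) + (8 - 2)) = (16436 + 4*(1/81)) + (3245 + 6) = (16436 + 4/81) + 3251 = 1331320/81 + 3251 = 1594651/81 ≈ 19687.)
H(-87) - J = 4*(-87)² - 1*1594651/81 = 4*7569 - 1594651/81 = 30276 - 1594651/81 = 857705/81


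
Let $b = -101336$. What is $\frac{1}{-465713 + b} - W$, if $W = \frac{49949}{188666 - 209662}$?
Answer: $\frac{28323509505}{11905760804} \approx 2.379$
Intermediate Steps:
$W = - \frac{49949}{20996}$ ($W = \frac{49949}{-20996} = 49949 \left(- \frac{1}{20996}\right) = - \frac{49949}{20996} \approx -2.379$)
$\frac{1}{-465713 + b} - W = \frac{1}{-465713 - 101336} - - \frac{49949}{20996} = \frac{1}{-567049} + \frac{49949}{20996} = - \frac{1}{567049} + \frac{49949}{20996} = \frac{28323509505}{11905760804}$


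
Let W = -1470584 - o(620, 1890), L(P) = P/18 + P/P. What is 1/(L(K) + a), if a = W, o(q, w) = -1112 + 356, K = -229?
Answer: -18/26457115 ≈ -6.8035e-7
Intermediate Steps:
o(q, w) = -756
L(P) = 1 + P/18 (L(P) = P*(1/18) + 1 = P/18 + 1 = 1 + P/18)
W = -1469828 (W = -1470584 - 1*(-756) = -1470584 + 756 = -1469828)
a = -1469828
1/(L(K) + a) = 1/((1 + (1/18)*(-229)) - 1469828) = 1/((1 - 229/18) - 1469828) = 1/(-211/18 - 1469828) = 1/(-26457115/18) = -18/26457115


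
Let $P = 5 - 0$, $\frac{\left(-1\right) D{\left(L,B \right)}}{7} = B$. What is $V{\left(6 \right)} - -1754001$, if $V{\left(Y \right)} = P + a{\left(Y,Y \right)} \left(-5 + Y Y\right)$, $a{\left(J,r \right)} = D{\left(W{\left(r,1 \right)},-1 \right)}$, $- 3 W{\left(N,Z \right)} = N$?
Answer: $1754223$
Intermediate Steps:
$W{\left(N,Z \right)} = - \frac{N}{3}$
$D{\left(L,B \right)} = - 7 B$
$a{\left(J,r \right)} = 7$ ($a{\left(J,r \right)} = \left(-7\right) \left(-1\right) = 7$)
$P = 5$ ($P = 5 + 0 = 5$)
$V{\left(Y \right)} = -30 + 7 Y^{2}$ ($V{\left(Y \right)} = 5 + 7 \left(-5 + Y Y\right) = 5 + 7 \left(-5 + Y^{2}\right) = 5 + \left(-35 + 7 Y^{2}\right) = -30 + 7 Y^{2}$)
$V{\left(6 \right)} - -1754001 = \left(-30 + 7 \cdot 6^{2}\right) - -1754001 = \left(-30 + 7 \cdot 36\right) + 1754001 = \left(-30 + 252\right) + 1754001 = 222 + 1754001 = 1754223$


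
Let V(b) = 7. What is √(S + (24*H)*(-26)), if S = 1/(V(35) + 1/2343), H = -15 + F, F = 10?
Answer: 3*√93266479374/16402 ≈ 55.858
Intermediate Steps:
H = -5 (H = -15 + 10 = -5)
S = 2343/16402 (S = 1/(7 + 1/2343) = 1/(16402/2343) = 2343/16402 ≈ 0.14285)
√(S + (24*H)*(-26)) = √(2343/16402 + (24*(-5))*(-26)) = √(2343/16402 - 120*(-26)) = √(2343/16402 + 3120) = √(51176583/16402) = 3*√93266479374/16402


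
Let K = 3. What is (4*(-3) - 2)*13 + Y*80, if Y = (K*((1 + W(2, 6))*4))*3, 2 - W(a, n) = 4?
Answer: -3062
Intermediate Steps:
W(a, n) = -2 (W(a, n) = 2 - 1*4 = 2 - 4 = -2)
Y = -36 (Y = (3*((1 - 2)*4))*3 = (3*(-1*4))*3 = (3*(-4))*3 = -12*3 = -36)
(4*(-3) - 2)*13 + Y*80 = (4*(-3) - 2)*13 - 36*80 = (-12 - 2)*13 - 2880 = -14*13 - 2880 = -182 - 2880 = -3062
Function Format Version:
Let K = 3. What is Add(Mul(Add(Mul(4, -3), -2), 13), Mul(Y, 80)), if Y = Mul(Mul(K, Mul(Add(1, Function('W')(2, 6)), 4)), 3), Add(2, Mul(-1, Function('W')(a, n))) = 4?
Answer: -3062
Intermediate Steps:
Function('W')(a, n) = -2 (Function('W')(a, n) = Add(2, Mul(-1, 4)) = Add(2, -4) = -2)
Y = -36 (Y = Mul(Mul(3, Mul(Add(1, -2), 4)), 3) = Mul(Mul(3, Mul(-1, 4)), 3) = Mul(Mul(3, -4), 3) = Mul(-12, 3) = -36)
Add(Mul(Add(Mul(4, -3), -2), 13), Mul(Y, 80)) = Add(Mul(Add(Mul(4, -3), -2), 13), Mul(-36, 80)) = Add(Mul(Add(-12, -2), 13), -2880) = Add(Mul(-14, 13), -2880) = Add(-182, -2880) = -3062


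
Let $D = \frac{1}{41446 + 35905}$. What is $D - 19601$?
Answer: $- \frac{1516156950}{77351} \approx -19601.0$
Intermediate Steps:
$D = \frac{1}{77351} \approx 1.2928 \cdot 10^{-5}$
$D - 19601 = \frac{1}{77351} - 19601 = - \frac{1516156950}{77351}$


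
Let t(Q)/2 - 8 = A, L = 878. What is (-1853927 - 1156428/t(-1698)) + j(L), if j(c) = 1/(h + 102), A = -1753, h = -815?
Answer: -2306215899658/1244185 ≈ -1.8536e+6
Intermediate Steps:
t(Q) = -3490 (t(Q) = 16 + 2*(-1753) = 16 - 3506 = -3490)
j(c) = -1/713 (j(c) = 1/(-815 + 102) = 1/(-713) = -1/713)
(-1853927 - 1156428/t(-1698)) + j(L) = (-1853927 - 1156428/(-3490)) - 1/713 = (-1853927 - 1156428*(-1/3490)) - 1/713 = (-1853927 + 578214/1745) - 1/713 = -3234524401/1745 - 1/713 = -2306215899658/1244185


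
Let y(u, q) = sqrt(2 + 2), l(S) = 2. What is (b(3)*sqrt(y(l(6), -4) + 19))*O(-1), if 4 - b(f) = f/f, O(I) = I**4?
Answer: 3*sqrt(21) ≈ 13.748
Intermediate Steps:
b(f) = 3 (b(f) = 4 - f/f = 4 - 1*1 = 4 - 1 = 3)
y(u, q) = 2 (y(u, q) = sqrt(4) = 2)
(b(3)*sqrt(y(l(6), -4) + 19))*O(-1) = (3*sqrt(2 + 19))*(-1)**4 = (3*sqrt(21))*1 = 3*sqrt(21)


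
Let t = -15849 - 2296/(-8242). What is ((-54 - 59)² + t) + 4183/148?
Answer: -1861108593/609908 ≈ -3051.5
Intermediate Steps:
t = -65312581/4121 (t = -15849 - 2296*(-1)/8242 = -15849 - 1*(-1148/4121) = -15849 + 1148/4121 = -65312581/4121 ≈ -15849.)
((-54 - 59)² + t) + 4183/148 = ((-54 - 59)² - 65312581/4121) + 4183/148 = ((-113)² - 65312581/4121) + 4183*(1/148) = (12769 - 65312581/4121) + 4183/148 = -12691532/4121 + 4183/148 = -1861108593/609908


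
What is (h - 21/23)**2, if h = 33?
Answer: 544644/529 ≈ 1029.6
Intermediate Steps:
(h - 21/23)**2 = (33 - 21/23)**2 = (738/23)**2 = 544644/529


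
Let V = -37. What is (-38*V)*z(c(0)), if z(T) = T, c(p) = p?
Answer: 0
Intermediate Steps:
(-38*V)*z(c(0)) = -38*(-37)*0 = 1406*0 = 0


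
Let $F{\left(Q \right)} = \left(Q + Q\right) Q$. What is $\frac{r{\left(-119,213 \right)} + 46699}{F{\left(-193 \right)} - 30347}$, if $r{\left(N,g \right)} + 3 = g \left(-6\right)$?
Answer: $\frac{45418}{44151} \approx 1.0287$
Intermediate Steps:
$F{\left(Q \right)} = 2 Q^{2}$ ($F{\left(Q \right)} = 2 Q Q = 2 Q^{2}$)
$r{\left(N,g \right)} = -3 - 6 g$ ($r{\left(N,g \right)} = -3 + g \left(-6\right) = -3 - 6 g$)
$\frac{r{\left(-119,213 \right)} + 46699}{F{\left(-193 \right)} - 30347} = \frac{\left(-3 - 1278\right) + 46699}{2 \left(-193\right)^{2} - 30347} = \frac{\left(-3 - 1278\right) + 46699}{2 \cdot 37249 - 30347} = \frac{-1281 + 46699}{74498 - 30347} = \frac{45418}{44151}$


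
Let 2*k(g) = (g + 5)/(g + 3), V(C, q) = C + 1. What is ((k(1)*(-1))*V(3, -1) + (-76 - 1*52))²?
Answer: 17161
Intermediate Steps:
V(C, q) = 1 + C
k(g) = (5 + g)/(2*(3 + g)) (k(g) = ((g + 5)/(g + 3))/2 = ((5 + g)/(3 + g))/2 = (5 + g)/(2*(3 + g)))
((k(1)*(-1))*V(3, -1) + (-76 - 1*52))² = ((((5 + 1)/(2*(3 + 1)))*(-1))*(1 + 3) + (-76 - 1*52))² = ((((½)*6/4)*(-1))*4 + (-76 - 52))² = ((((½)*(¼)*6)*(-1))*4 - 128)² = (((¾)*(-1))*4 - 128)² = (-¾*4 - 128)² = (-3 - 128)² = (-131)² = 17161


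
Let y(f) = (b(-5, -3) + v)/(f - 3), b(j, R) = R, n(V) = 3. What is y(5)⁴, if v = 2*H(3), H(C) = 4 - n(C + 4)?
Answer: 1/16 ≈ 0.062500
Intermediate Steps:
H(C) = 1 (H(C) = 4 - 1*3 = 4 - 3 = 1)
v = 2 (v = 2*1 = 2)
y(f) = -1/(-3 + f) (y(f) = (-3 + 2)/(f - 3) = -1/(-3 + f))
y(5)⁴ = (-1/(-3 + 5))⁴ = (-1/2)⁴ = (-1*½)⁴ = (-½)⁴ = 1/16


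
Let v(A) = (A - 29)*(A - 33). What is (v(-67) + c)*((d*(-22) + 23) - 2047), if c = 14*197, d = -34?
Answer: -15768808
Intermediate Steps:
c = 2758
v(A) = (-33 + A)*(-29 + A) (v(A) = (-29 + A)*(-33 + A) = (-33 + A)*(-29 + A))
(v(-67) + c)*((d*(-22) + 23) - 2047) = ((957 + (-67)**2 - 62*(-67)) + 2758)*((-34*(-22) + 23) - 2047) = ((957 + 4489 + 4154) + 2758)*((748 + 23) - 2047) = (9600 + 2758)*(771 - 2047) = 12358*(-1276) = -15768808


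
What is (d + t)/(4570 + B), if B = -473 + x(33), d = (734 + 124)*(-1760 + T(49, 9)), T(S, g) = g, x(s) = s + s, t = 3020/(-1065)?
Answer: -320002858/886719 ≈ -360.88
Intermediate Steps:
t = -604/213 (t = 3020*(-1/1065) = -604/213 ≈ -2.8357)
x(s) = 2*s
d = -1502358 (d = (734 + 124)*(-1760 + 9) = 858*(-1751) = -1502358)
B = -407 (B = -473 + 2*33 = -473 + 66 = -407)
(d + t)/(4570 + B) = (-1502358 - 604/213)/(4570 - 407) = -320002858/213/4163 = -320002858/213*1/4163 = -320002858/886719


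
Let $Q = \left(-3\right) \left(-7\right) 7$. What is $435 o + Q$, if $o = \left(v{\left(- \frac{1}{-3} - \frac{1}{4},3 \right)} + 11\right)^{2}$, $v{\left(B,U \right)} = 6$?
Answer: $125862$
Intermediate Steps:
$o = 289$ ($o = \left(6 + 11\right)^{2} = 17^{2} = 289$)
$Q = 147$ ($Q = 21 \cdot 7 = 147$)
$435 o + Q = 435 \cdot 289 + 147 = 125715 + 147 = 125862$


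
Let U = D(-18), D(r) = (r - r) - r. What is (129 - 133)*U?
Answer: -72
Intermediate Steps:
D(r) = -r (D(r) = 0 - r = -r)
U = 18 (U = -1*(-18) = 18)
(129 - 133)*U = (129 - 133)*18 = -4*18 = -72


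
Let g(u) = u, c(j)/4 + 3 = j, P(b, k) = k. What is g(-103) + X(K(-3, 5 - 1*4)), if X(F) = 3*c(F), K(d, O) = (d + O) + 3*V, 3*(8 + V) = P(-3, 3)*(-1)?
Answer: -487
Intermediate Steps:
c(j) = -12 + 4*j
V = -9 (V = -8 + (3*(-1))/3 = -8 + (1/3)*(-3) = -8 - 1 = -9)
K(d, O) = -27 + O + d (K(d, O) = (d + O) + 3*(-9) = (O + d) - 27 = -27 + O + d)
X(F) = -36 + 12*F (X(F) = 3*(-12 + 4*F) = -36 + 12*F)
g(-103) + X(K(-3, 5 - 1*4)) = -103 + (-36 + 12*(-27 + (5 - 1*4) - 3)) = -103 + (-36 + 12*(-27 + (5 - 4) - 3)) = -103 + (-36 + 12*(-27 + 1 - 3)) = -103 + (-36 + 12*(-29)) = -103 + (-36 - 348) = -103 - 384 = -487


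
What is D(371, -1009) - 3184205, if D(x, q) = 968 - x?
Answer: -3183608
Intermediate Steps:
D(371, -1009) - 3184205 = (968 - 1*371) - 3184205 = (968 - 371) - 3184205 = 597 - 3184205 = -3183608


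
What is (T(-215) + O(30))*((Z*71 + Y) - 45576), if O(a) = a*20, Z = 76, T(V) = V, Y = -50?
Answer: -15488550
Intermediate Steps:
O(a) = 20*a
(T(-215) + O(30))*((Z*71 + Y) - 45576) = (-215 + 20*30)*((76*71 - 50) - 45576) = (-215 + 600)*((5396 - 50) - 45576) = 385*(5346 - 45576) = 385*(-40230) = -15488550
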